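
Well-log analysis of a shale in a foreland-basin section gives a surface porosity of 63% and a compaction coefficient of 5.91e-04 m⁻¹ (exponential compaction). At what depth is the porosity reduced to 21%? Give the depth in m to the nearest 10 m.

Working in km (1 km = 1000 m; k in km⁻¹ = k in m⁻¹ × 1000):
Invert Athy's law: Z = ln(φ₀/φ) / k
Z = ln(0.63/0.21) / 0.591 = ln(3) / 0.591 = 1.0986 / 0.591 = 1.859 km

1860 m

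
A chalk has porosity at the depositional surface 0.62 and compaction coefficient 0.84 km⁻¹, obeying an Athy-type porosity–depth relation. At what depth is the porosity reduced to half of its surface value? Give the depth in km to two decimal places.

0.83 km

n/n₀ = 1/2 ⇒ exp(−c·d) = 1/2 ⇒ d = ln(2) / c
d = 0.6931 / 0.84 = 0.825 km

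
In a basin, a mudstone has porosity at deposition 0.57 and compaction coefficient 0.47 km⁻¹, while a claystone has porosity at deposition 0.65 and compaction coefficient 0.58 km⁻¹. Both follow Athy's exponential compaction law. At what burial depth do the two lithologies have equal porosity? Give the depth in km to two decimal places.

Set phi₀ₐ e^(−kₐd) = phi₀ᵦ e^(−kᵦd) ⇒ ln(phi₀ₐ/phi₀ᵦ) = (kₐ − kᵦ)·d
d = ln(0.57/0.65) / (0.47 − 0.58) = -0.1313 / -0.11 = 1.194 km

1.19 km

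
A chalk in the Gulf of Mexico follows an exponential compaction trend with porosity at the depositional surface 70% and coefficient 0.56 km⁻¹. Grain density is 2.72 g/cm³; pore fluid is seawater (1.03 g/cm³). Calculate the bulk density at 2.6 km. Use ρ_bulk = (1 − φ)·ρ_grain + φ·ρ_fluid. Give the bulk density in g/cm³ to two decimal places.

2.44 g/cm³

Porosity at depth: φ = 0.7·exp(−0.56×2.6) = 0.7×0.2332 = 0.1632
Bulk density: ρ_b = (1−φ)ρ_g + φ·ρ_f = 0.8368×2.72 + 0.1632×1.03
       = 2.276 + 0.168 = 2.444 g/cm³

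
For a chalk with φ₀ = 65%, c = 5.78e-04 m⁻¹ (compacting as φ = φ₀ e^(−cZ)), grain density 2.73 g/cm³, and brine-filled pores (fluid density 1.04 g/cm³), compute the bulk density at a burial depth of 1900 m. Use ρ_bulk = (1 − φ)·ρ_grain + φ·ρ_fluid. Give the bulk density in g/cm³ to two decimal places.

2.36 g/cm³

Working in km (1 km = 1000 m; c in km⁻¹ = c in m⁻¹ × 1000):
Porosity at depth: φ = 0.65·exp(−0.578×1.9) = 0.65×0.3335 = 0.2168
Bulk density: ρ_b = (1−φ)ρ_g + φ·ρ_f = 0.7832×2.73 + 0.2168×1.04
       = 2.138 + 0.225 = 2.364 g/cm³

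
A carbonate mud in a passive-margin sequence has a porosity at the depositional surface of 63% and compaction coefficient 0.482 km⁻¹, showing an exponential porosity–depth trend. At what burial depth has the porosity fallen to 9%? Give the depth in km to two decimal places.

4.04 km

Invert Athy's law: Z = ln(φ₀/φ) / c
Z = ln(0.63/0.09) / 0.482 = ln(7) / 0.482 = 1.9459 / 0.482 = 4.037 km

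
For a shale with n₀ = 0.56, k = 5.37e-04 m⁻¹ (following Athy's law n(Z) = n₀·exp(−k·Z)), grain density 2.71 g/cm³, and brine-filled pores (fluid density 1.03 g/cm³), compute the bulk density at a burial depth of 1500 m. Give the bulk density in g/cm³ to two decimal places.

2.29 g/cm³

Working in km (1 km = 1000 m; k in km⁻¹ = k in m⁻¹ × 1000):
Porosity at depth: n = 0.56·exp(−0.537×1.5) = 0.56×0.4469 = 0.2502
Bulk density: ρ_b = (1−n)ρ_g + n·ρ_f = 0.7498×2.71 + 0.2502×1.03
       = 2.032 + 0.258 = 2.290 g/cm³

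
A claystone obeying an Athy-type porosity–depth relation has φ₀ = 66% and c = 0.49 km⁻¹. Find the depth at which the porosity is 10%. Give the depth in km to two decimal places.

Invert Athy's law: d = ln(φ₀/φ) / c
d = ln(0.66/0.1) / 0.49 = ln(6.6) / 0.49 = 1.8871 / 0.49 = 3.851 km

3.85 km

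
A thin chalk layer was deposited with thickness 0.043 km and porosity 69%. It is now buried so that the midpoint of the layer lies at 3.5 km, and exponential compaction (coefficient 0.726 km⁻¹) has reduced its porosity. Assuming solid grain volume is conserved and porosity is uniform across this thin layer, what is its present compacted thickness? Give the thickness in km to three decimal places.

0.014 km

Porosity at 3.5 km: φ = 0.69·exp(−0.726×3.5) = 0.0544
Solid-volume conservation: h(1−φ) = h₀(1−φ₀) ⇒ h = h₀·(1−φ₀)/(1−φ)
h = 0.043 × (1 − 0.69)/(1 − 0.0544) = 0.043 × 0.3278 = 0.0141 km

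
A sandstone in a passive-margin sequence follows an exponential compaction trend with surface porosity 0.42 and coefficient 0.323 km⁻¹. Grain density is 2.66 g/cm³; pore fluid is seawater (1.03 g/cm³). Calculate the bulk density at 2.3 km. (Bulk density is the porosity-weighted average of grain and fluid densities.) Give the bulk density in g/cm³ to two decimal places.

2.33 g/cm³

Porosity at depth: φ = 0.42·exp(−0.323×2.3) = 0.42×0.4757 = 0.1998
Bulk density: ρ_b = (1−φ)ρ_g + φ·ρ_f = 0.8002×2.66 + 0.1998×1.03
       = 2.129 + 0.206 = 2.334 g/cm³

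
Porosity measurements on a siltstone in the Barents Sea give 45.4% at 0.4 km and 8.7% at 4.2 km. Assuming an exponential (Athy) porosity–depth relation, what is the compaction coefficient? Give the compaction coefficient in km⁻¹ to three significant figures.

Athy: n(d) = n₀ e^(−cd) ⇒ n₁/n₂ = e^{c(d₂−d₁)} ⇒ c = ln(n₁/n₂)/(d₂−d₁)
c = ln(0.454/0.087) / (4.2 − 0.4) = ln(5.218) / 3.8 = 1.6522 / 3.8 = 0.4348 km⁻¹

0.435 km⁻¹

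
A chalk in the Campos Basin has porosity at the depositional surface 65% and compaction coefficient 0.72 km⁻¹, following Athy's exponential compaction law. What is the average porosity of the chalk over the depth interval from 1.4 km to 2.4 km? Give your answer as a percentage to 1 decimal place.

⟨n⟩ = (1/(d₂−d₁)) ∫ n₀ e^(−kd) dd = n₀·(e^(−k·d₁) − e^(−k·d₂)) / (k·(d₂−d₁))
e^(−0.72×1.4) = 0.3649; e^(−0.72×2.4) = 0.1776
⟨n⟩ = 0.65 × (0.3649 − 0.1776) / (0.72 × 1) = 0.65 × 0.2602 = 0.1691

16.9%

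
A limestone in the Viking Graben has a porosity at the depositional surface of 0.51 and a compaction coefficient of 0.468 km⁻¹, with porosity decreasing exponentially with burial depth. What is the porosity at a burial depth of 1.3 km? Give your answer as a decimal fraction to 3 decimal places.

0.278

phi = phi₀·exp(−k·z) = 0.51 × exp(−0.468 × 1.3) = 0.51 × exp(−0.6084)
  = 0.51 × 0.5442 = 0.2776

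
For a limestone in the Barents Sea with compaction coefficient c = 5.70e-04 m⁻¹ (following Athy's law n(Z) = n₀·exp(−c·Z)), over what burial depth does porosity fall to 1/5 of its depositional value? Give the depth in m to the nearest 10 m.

Working in km (1 km = 1000 m; c in km⁻¹ = c in m⁻¹ × 1000):
n/n₀ = 1/5 ⇒ exp(−c·Z) = 1/5 ⇒ Z = ln(5) / c
Z = 1.6094 / 0.57 = 2.824 km

2820 m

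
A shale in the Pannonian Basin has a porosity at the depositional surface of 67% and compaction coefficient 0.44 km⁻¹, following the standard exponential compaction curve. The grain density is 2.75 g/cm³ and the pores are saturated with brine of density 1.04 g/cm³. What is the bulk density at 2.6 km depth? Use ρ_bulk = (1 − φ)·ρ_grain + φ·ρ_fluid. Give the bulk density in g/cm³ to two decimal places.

2.39 g/cm³

Porosity at depth: phi = 0.67·exp(−0.44×2.6) = 0.67×0.3185 = 0.2134
Bulk density: ρ_b = (1−phi)ρ_g + phi·ρ_f = 0.7866×2.75 + 0.2134×1.04
       = 2.163 + 0.222 = 2.385 g/cm³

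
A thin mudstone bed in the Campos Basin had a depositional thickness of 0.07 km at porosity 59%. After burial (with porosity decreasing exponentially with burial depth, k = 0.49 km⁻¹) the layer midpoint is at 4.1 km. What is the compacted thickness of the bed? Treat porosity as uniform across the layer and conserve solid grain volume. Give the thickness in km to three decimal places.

0.031 km

Porosity at 4.1 km: phi = 0.59·exp(−0.49×4.1) = 0.0791
Solid-volume conservation: h(1−phi) = h₀(1−phi₀) ⇒ h = h₀·(1−phi₀)/(1−phi)
h = 0.07 × (1 − 0.59)/(1 − 0.0791) = 0.07 × 0.4452 = 0.0312 km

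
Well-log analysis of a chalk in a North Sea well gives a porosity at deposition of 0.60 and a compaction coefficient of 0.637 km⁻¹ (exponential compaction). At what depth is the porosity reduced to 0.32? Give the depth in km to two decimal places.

Invert Athy's law: d = ln(phi₀/phi) / c
d = ln(0.6/0.32) / 0.637 = ln(1.875) / 0.637 = 0.6286 / 0.637 = 0.987 km

0.99 km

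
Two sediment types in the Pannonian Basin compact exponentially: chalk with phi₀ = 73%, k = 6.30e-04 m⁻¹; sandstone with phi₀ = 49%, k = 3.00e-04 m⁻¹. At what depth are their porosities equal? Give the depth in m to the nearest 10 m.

1210 m

Working in km (1 km = 1000 m; k in km⁻¹ = k in m⁻¹ × 1000):
Set phi₀ₐ e^(−kₐz) = phi₀ᵦ e^(−kᵦz) ⇒ ln(phi₀ₐ/phi₀ᵦ) = (kₐ − kᵦ)·z
z = ln(0.73/0.49) / (0.63 − 0.3) = 0.3986 / 0.33 = 1.208 km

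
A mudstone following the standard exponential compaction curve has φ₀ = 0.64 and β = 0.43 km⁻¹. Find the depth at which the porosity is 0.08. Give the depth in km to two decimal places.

4.84 km

Invert Athy's law: d = ln(φ₀/φ) / β
d = ln(0.64/0.08) / 0.43 = ln(8) / 0.43 = 2.0794 / 0.43 = 4.836 km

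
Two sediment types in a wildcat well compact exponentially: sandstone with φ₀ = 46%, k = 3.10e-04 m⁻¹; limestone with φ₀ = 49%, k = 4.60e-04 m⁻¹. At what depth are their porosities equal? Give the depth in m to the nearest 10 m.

420 m

Working in km (1 km = 1000 m; k in km⁻¹ = k in m⁻¹ × 1000):
Set φ₀ₐ e^(−kₐd) = φ₀ᵦ e^(−kᵦd) ⇒ ln(φ₀ₐ/φ₀ᵦ) = (kₐ − kᵦ)·d
d = ln(0.46/0.49) / (0.31 − 0.46) = -0.0632 / -0.15 = 0.421 km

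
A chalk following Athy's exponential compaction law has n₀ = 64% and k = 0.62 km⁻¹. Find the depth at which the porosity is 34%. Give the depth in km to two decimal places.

Invert Athy's law: z = ln(n₀/n) / k
z = ln(0.64/0.34) / 0.62 = ln(1.882) / 0.62 = 0.6325 / 0.62 = 1.020 km

1.02 km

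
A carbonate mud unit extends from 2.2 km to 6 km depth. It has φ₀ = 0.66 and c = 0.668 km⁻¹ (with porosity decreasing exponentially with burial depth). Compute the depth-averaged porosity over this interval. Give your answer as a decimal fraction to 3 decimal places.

0.055

⟨φ⟩ = (1/(z₂−z₁)) ∫ φ₀ e^(−cz) dz = φ₀·(e^(−c·z₁) − e^(−c·z₂)) / (c·(z₂−z₁))
e^(−0.668×2.2) = 0.2300; e^(−0.668×6) = 0.0182
⟨φ⟩ = 0.66 × (0.2300 − 0.0182) / (0.668 × 3.8) = 0.66 × 0.0835 = 0.0551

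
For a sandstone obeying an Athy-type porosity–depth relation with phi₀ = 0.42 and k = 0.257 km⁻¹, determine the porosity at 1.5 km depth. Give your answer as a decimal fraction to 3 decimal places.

phi = phi₀·exp(−k·z) = 0.42 × exp(−0.257 × 1.5) = 0.42 × exp(−0.3855)
  = 0.42 × 0.6801 = 0.2856

0.286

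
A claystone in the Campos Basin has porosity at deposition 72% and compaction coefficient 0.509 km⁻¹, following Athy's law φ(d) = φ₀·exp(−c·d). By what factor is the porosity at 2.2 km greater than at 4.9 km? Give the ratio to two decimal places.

φ(d₁)/φ(d₂) = e^(−c·d₁)/e^(−c·d₂) = e^{c(d₂−d₁)}
= exp(0.509 × 2.7) = exp(1.374) = 3.9523

3.95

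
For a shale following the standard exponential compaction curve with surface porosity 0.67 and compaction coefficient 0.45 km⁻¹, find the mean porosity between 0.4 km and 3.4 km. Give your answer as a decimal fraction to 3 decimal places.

0.307

⟨phi⟩ = (1/(Z₂−Z₁)) ∫ phi₀ e^(−cZ) dZ = phi₀·(e^(−c·Z₁) − e^(−c·Z₂)) / (c·(Z₂−Z₁))
e^(−0.45×0.4) = 0.8353; e^(−0.45×3.4) = 0.2165
⟨phi⟩ = 0.67 × (0.8353 − 0.2165) / (0.45 × 3) = 0.67 × 0.4583 = 0.3071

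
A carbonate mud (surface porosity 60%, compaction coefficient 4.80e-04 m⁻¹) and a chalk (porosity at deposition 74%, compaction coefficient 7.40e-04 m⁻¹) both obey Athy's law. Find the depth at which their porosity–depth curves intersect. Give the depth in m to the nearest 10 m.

Working in km (1 km = 1000 m; c in km⁻¹ = c in m⁻¹ × 1000):
Set n₀ₐ e^(−cₐz) = n₀ᵦ e^(−cᵦz) ⇒ ln(n₀ₐ/n₀ᵦ) = (cₐ − cᵦ)·z
z = ln(0.6/0.74) / (0.48 − 0.74) = -0.2097 / -0.26 = 0.807 km

810 m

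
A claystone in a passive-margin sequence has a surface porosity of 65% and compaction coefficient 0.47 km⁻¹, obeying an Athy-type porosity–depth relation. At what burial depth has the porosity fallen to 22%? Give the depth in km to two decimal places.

Invert Athy's law: d = ln(φ₀/φ) / k
d = ln(0.65/0.22) / 0.47 = ln(2.955) / 0.47 = 1.0833 / 0.47 = 2.305 km

2.30 km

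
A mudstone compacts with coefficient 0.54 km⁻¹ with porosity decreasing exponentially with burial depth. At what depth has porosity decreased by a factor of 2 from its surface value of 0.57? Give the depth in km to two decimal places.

1.28 km

n/n₀ = 1/2 ⇒ exp(−β·z) = 1/2 ⇒ z = ln(2) / β
z = 0.6931 / 0.54 = 1.284 km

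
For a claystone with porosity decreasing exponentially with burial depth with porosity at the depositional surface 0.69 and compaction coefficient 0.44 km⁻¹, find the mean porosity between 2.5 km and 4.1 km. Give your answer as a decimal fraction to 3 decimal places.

0.165

⟨n⟩ = (1/(d₂−d₁)) ∫ n₀ e^(−cd) dd = n₀·(e^(−c·d₁) − e^(−c·d₂)) / (c·(d₂−d₁))
e^(−0.44×2.5) = 0.3329; e^(−0.44×4.1) = 0.1646
⟨n⟩ = 0.69 × (0.3329 − 0.1646) / (0.44 × 1.6) = 0.69 × 0.2390 = 0.1649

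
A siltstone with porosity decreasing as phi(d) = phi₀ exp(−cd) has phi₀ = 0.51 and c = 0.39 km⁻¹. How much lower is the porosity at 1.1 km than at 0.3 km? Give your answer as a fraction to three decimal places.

phi(0.3) = 0.51·e^(−0.39×0.3) = 0.4537
phi(1.1) = 0.51·e^(−0.39×1.1) = 0.3321
Δphi = 0.4537 − 0.3321 = 0.1216

0.122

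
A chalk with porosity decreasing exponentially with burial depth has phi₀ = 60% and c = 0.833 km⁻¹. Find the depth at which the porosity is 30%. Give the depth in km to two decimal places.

Invert Athy's law: z = ln(phi₀/phi) / c
z = ln(0.6/0.3) / 0.833 = ln(2) / 0.833 = 0.6931 / 0.833 = 0.832 km

0.83 km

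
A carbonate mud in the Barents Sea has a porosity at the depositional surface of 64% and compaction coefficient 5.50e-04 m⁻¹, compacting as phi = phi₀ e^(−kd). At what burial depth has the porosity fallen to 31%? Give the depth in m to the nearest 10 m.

Working in km (1 km = 1000 m; k in km⁻¹ = k in m⁻¹ × 1000):
Invert Athy's law: d = ln(phi₀/phi) / k
d = ln(0.64/0.31) / 0.55 = ln(2.065) / 0.55 = 0.7249 / 0.55 = 1.318 km

1320 m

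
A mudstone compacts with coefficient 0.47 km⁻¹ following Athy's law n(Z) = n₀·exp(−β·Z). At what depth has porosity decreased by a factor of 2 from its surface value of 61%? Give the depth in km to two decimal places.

1.47 km

n/n₀ = 1/2 ⇒ exp(−β·Z) = 1/2 ⇒ Z = ln(2) / β
Z = 0.6931 / 0.47 = 1.475 km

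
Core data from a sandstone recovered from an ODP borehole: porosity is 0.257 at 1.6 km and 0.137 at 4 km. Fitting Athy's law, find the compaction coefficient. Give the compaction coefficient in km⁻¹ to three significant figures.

Athy: n(z) = n₀ e^(−kz) ⇒ n₁/n₂ = e^{k(z₂−z₁)} ⇒ k = ln(n₁/n₂)/(z₂−z₁)
k = ln(0.257/0.137) / (4 − 1.6) = ln(1.876) / 2.4 = 0.6291 / 2.4 = 0.2621 km⁻¹

0.262 km⁻¹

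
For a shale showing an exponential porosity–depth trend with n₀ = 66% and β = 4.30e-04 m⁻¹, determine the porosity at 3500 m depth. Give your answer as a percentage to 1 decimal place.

Working in km (1 km = 1000 m; β in km⁻¹ = β in m⁻¹ × 1000):
n = n₀·exp(−β·z) = 0.66 × exp(−0.43 × 3.5) = 0.66 × exp(−1.505)
  = 0.66 × 0.2220 = 0.1465

14.7%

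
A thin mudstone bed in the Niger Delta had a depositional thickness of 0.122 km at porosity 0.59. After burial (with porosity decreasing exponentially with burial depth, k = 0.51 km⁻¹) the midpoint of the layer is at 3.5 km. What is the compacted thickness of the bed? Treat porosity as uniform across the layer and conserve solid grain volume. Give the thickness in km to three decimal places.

0.056 km

Porosity at 3.5 km: φ = 0.59·exp(−0.51×3.5) = 0.0990
Solid-volume conservation: h(1−φ) = h₀(1−φ₀) ⇒ h = h₀·(1−φ₀)/(1−φ)
h = 0.122 × (1 − 0.59)/(1 − 0.0990) = 0.122 × 0.4551 = 0.0555 km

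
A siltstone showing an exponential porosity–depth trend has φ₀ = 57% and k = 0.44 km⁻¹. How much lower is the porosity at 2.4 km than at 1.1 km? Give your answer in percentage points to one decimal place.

φ(1.1) = 0.57·e^(−0.44×1.1) = 0.3513
φ(2.4) = 0.57·e^(−0.44×2.4) = 0.1983
Δφ = 0.3513 − 0.1983 = 0.1530

15.3 percentage points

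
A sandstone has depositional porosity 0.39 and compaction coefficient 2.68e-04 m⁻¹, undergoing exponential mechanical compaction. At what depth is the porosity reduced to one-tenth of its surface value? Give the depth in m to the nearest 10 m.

8590 m

Working in km (1 km = 1000 m; k in km⁻¹ = k in m⁻¹ × 1000):
phi/phi₀ = 1/10 ⇒ exp(−k·d) = 1/10 ⇒ d = ln(10) / k
d = 2.3026 / 0.268 = 8.592 km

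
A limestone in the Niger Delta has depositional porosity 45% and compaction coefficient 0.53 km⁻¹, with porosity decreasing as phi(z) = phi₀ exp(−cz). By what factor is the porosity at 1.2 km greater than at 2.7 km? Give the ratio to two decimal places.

2.21

phi(z₁)/phi(z₂) = e^(−c·z₁)/e^(−c·z₂) = e^{c(z₂−z₁)}
= exp(0.53 × 1.5) = exp(0.795) = 2.2144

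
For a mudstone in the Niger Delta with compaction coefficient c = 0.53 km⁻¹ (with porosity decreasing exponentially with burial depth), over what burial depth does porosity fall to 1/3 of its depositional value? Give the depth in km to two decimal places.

n/n₀ = 1/3 ⇒ exp(−c·d) = 1/3 ⇒ d = ln(3) / c
d = 1.0986 / 0.53 = 2.073 km

2.07 km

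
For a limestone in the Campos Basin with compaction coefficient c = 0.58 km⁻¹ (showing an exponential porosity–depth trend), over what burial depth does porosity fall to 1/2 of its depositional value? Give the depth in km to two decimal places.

1.20 km

phi/phi₀ = 1/2 ⇒ exp(−c·d) = 1/2 ⇒ d = ln(2) / c
d = 0.6931 / 0.58 = 1.195 km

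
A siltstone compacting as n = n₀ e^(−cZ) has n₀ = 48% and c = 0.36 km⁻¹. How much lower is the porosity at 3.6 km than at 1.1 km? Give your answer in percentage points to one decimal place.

19.2 percentage points

n(1.1) = 0.48·e^(−0.36×1.1) = 0.3230
n(3.6) = 0.48·e^(−0.36×3.6) = 0.1313
Δn = 0.3230 − 0.1313 = 0.1917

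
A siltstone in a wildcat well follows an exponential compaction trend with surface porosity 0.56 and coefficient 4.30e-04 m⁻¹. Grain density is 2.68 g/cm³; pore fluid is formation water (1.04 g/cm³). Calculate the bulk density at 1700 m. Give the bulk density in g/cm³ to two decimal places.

2.24 g/cm³

Working in km (1 km = 1000 m; k in km⁻¹ = k in m⁻¹ × 1000):
Porosity at depth: φ = 0.56·exp(−0.43×1.7) = 0.56×0.4814 = 0.2696
Bulk density: ρ_b = (1−φ)ρ_g + φ·ρ_f = 0.7304×2.68 + 0.2696×1.04
       = 1.957 + 0.280 = 2.238 g/cm³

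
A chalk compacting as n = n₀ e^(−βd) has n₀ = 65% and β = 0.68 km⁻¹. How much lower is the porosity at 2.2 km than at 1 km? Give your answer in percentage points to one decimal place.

18.4 percentage points

n(1) = 0.65·e^(−0.68×1) = 0.3293
n(2.2) = 0.65·e^(−0.68×2.2) = 0.1456
Δn = 0.3293 − 0.1456 = 0.1837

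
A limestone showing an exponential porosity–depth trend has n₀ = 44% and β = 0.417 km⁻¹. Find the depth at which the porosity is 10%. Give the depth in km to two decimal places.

3.55 km

Invert Athy's law: z = ln(n₀/n) / β
z = ln(0.44/0.1) / 0.417 = ln(4.4) / 0.417 = 1.4816 / 0.417 = 3.553 km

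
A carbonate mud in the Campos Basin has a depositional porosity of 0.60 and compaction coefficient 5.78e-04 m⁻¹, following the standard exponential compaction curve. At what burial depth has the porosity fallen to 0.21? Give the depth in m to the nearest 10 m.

Working in km (1 km = 1000 m; k in km⁻¹ = k in m⁻¹ × 1000):
Invert Athy's law: d = ln(n₀/n) / k
d = ln(0.6/0.21) / 0.578 = ln(2.857) / 0.578 = 1.0498 / 0.578 = 1.816 km

1820 m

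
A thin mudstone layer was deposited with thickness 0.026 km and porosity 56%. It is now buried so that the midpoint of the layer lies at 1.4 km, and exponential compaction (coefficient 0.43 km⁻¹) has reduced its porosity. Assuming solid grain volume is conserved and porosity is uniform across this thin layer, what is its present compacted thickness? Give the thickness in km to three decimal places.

Porosity at 1.4 km: phi = 0.56·exp(−0.43×1.4) = 0.3067
Solid-volume conservation: h(1−phi) = h₀(1−phi₀) ⇒ h = h₀·(1−phi₀)/(1−phi)
h = 0.026 × (1 − 0.56)/(1 − 0.3067) = 0.026 × 0.6347 = 0.0165 km

0.017 km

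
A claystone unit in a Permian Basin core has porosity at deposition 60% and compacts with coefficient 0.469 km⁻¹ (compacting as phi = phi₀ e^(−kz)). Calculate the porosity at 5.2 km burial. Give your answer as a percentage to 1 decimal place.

5.2%

phi = phi₀·exp(−k·z) = 0.6 × exp(−0.469 × 5.2) = 0.6 × exp(−2.439)
  = 0.6 × 0.0873 = 0.0524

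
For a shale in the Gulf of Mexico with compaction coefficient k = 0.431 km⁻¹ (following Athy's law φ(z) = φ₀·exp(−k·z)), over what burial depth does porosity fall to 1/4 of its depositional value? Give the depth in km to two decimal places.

φ/φ₀ = 1/4 ⇒ exp(−k·z) = 1/4 ⇒ z = ln(4) / k
z = 1.3863 / 0.431 = 3.216 km

3.22 km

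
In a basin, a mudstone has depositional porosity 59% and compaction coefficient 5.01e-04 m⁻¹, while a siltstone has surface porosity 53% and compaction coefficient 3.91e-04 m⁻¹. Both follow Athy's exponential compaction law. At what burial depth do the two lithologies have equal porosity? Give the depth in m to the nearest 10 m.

970 m

Working in km (1 km = 1000 m; c in km⁻¹ = c in m⁻¹ × 1000):
Set phi₀ₐ e^(−cₐd) = phi₀ᵦ e^(−cᵦd) ⇒ ln(phi₀ₐ/phi₀ᵦ) = (cₐ − cᵦ)·d
d = ln(0.59/0.53) / (0.501 − 0.391) = 0.1072 / 0.11 = 0.975 km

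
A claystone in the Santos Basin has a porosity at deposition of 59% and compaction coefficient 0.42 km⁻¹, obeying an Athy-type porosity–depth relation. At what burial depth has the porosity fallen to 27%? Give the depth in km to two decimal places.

1.86 km

Invert Athy's law: z = ln(n₀/n) / c
z = ln(0.59/0.27) / 0.42 = ln(2.185) / 0.42 = 0.7817 / 0.42 = 1.861 km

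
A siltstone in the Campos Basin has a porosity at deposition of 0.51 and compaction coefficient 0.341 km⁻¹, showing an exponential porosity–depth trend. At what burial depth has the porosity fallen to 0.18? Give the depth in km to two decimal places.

Invert Athy's law: d = ln(n₀/n) / k
d = ln(0.51/0.18) / 0.341 = ln(2.833) / 0.341 = 1.0415 / 0.341 = 3.054 km

3.05 km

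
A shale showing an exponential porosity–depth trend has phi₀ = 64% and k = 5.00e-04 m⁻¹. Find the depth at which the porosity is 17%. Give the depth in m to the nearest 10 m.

2650 m

Working in km (1 km = 1000 m; k in km⁻¹ = k in m⁻¹ × 1000):
Invert Athy's law: z = ln(phi₀/phi) / k
z = ln(0.64/0.17) / 0.5 = ln(3.765) / 0.5 = 1.3257 / 0.5 = 2.651 km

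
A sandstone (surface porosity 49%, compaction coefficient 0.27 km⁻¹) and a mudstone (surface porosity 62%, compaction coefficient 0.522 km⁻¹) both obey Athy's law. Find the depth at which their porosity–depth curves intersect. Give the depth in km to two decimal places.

0.93 km

Set phi₀ₐ e^(−βₐz) = phi₀ᵦ e^(−βᵦz) ⇒ ln(phi₀ₐ/phi₀ᵦ) = (βₐ − βᵦ)·z
z = ln(0.49/0.62) / (0.27 − 0.522) = -0.2353 / -0.252 = 0.934 km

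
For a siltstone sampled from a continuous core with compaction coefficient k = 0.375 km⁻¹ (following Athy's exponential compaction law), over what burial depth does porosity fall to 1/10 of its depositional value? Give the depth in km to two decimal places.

6.14 km

phi/phi₀ = 1/10 ⇒ exp(−k·d) = 1/10 ⇒ d = ln(10) / k
d = 2.3026 / 0.375 = 6.140 km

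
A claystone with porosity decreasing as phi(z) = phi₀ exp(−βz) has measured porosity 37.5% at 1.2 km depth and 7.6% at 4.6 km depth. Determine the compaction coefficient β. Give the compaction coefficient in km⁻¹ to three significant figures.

Athy: phi(z) = phi₀ e^(−βz) ⇒ phi₁/phi₂ = e^{β(z₂−z₁)} ⇒ β = ln(phi₁/phi₂)/(z₂−z₁)
β = ln(0.375/0.076) / (4.6 − 1.2) = ln(4.934) / 3.4 = 1.5962 / 3.4 = 0.4695 km⁻¹

0.469 km⁻¹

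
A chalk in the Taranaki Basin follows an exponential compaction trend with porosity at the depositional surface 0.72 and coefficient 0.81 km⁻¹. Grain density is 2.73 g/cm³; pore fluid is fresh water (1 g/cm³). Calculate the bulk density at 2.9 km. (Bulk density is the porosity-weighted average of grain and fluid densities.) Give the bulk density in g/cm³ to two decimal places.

Porosity at depth: phi = 0.72·exp(−0.81×2.9) = 0.72×0.0955 = 0.0687
Bulk density: ρ_b = (1−phi)ρ_g + phi·ρ_f = 0.9313×2.73 + 0.0687×1
       = 2.542 + 0.069 = 2.611 g/cm³

2.61 g/cm³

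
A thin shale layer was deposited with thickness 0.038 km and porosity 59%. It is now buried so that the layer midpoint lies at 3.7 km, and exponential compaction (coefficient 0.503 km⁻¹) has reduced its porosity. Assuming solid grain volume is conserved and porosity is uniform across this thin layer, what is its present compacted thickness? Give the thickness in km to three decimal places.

0.017 km

Porosity at 3.7 km: phi = 0.59·exp(−0.503×3.7) = 0.0917
Solid-volume conservation: h(1−phi) = h₀(1−phi₀) ⇒ h = h₀·(1−phi₀)/(1−phi)
h = 0.038 × (1 − 0.59)/(1 − 0.0917) = 0.038 × 0.4514 = 0.0172 km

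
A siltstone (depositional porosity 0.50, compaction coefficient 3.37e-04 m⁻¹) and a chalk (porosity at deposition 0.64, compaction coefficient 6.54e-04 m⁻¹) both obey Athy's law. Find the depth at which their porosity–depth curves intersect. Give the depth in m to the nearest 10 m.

780 m

Working in km (1 km = 1000 m; c in km⁻¹ = c in m⁻¹ × 1000):
Set φ₀ₐ e^(−cₐZ) = φ₀ᵦ e^(−cᵦZ) ⇒ ln(φ₀ₐ/φ₀ᵦ) = (cₐ − cᵦ)·Z
Z = ln(0.5/0.64) / (0.337 − 0.654) = -0.2469 / -0.317 = 0.779 km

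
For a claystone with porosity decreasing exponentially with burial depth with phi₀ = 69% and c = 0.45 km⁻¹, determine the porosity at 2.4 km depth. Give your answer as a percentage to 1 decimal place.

23.4%

phi = phi₀·exp(−c·Z) = 0.69 × exp(−0.45 × 2.4) = 0.69 × exp(−1.08)
  = 0.69 × 0.3396 = 0.2343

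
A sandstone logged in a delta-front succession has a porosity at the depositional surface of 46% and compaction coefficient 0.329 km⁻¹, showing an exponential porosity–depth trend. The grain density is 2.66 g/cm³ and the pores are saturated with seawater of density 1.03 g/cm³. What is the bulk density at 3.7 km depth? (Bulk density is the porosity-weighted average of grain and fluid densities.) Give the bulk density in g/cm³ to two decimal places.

2.44 g/cm³

Porosity at depth: phi = 0.46·exp(−0.329×3.7) = 0.46×0.2960 = 0.1362
Bulk density: ρ_b = (1−phi)ρ_g + phi·ρ_f = 0.8638×2.66 + 0.1362×1.03
       = 2.298 + 0.140 = 2.438 g/cm³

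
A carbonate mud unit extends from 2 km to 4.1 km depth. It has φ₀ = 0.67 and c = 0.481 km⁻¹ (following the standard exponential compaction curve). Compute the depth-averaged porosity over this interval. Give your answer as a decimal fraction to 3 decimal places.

⟨φ⟩ = (1/(Z₂−Z₁)) ∫ φ₀ e^(−cZ) dZ = φ₀·(e^(−c·Z₁) − e^(−c·Z₂)) / (c·(Z₂−Z₁))
e^(−0.481×2) = 0.3821; e^(−0.481×4.1) = 0.1392
⟨φ⟩ = 0.67 × (0.3821 − 0.1392) / (0.481 × 2.1) = 0.67 × 0.2405 = 0.1612

0.161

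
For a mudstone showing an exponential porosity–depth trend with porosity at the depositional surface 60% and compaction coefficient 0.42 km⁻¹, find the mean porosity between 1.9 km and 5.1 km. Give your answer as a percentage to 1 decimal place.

⟨φ⟩ = (1/(z₂−z₁)) ∫ φ₀ e^(−kz) dz = φ₀·(e^(−k·z₁) − e^(−k·z₂)) / (k·(z₂−z₁))
e^(−0.42×1.9) = 0.4502; e^(−0.42×5.1) = 0.1174
⟨φ⟩ = 0.6 × (0.4502 − 0.1174) / (0.42 × 3.2) = 0.6 × 0.2476 = 0.1486

14.9%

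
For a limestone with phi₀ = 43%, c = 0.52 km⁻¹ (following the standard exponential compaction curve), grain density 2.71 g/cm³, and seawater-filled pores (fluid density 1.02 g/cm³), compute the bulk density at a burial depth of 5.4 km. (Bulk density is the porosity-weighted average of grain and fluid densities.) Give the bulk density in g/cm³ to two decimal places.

Porosity at depth: phi = 0.43·exp(−0.52×5.4) = 0.43×0.0603 = 0.0259
Bulk density: ρ_b = (1−phi)ρ_g + phi·ρ_f = 0.9741×2.71 + 0.0259×1.02
       = 2.640 + 0.026 = 2.666 g/cm³

2.67 g/cm³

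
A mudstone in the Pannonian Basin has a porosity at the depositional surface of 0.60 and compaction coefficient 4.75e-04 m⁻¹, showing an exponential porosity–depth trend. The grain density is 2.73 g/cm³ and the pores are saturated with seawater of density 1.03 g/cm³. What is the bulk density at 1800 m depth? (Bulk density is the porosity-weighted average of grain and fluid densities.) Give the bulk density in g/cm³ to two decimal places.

2.30 g/cm³

Working in km (1 km = 1000 m; β in km⁻¹ = β in m⁻¹ × 1000):
Porosity at depth: phi = 0.6·exp(−0.475×1.8) = 0.6×0.4253 = 0.2552
Bulk density: ρ_b = (1−phi)ρ_g + phi·ρ_f = 0.7448×2.73 + 0.2552×1.03
       = 2.033 + 0.263 = 2.296 g/cm³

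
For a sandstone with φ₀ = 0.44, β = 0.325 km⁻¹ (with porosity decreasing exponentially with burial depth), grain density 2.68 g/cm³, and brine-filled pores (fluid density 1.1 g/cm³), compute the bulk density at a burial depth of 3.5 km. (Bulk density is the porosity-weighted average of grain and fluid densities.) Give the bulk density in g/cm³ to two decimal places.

2.46 g/cm³

Porosity at depth: φ = 0.44·exp(−0.325×3.5) = 0.44×0.3206 = 0.1411
Bulk density: ρ_b = (1−φ)ρ_g + φ·ρ_f = 0.8589×2.68 + 0.1411×1.1
       = 2.302 + 0.155 = 2.457 g/cm³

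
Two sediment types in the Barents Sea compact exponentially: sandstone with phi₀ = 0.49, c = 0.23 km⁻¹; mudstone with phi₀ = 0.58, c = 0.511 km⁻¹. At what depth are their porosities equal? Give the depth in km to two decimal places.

0.60 km

Set phi₀ₐ e^(−cₐz) = phi₀ᵦ e^(−cᵦz) ⇒ ln(phi₀ₐ/phi₀ᵦ) = (cₐ − cᵦ)·z
z = ln(0.49/0.58) / (0.23 − 0.511) = -0.1686 / -0.281 = 0.600 km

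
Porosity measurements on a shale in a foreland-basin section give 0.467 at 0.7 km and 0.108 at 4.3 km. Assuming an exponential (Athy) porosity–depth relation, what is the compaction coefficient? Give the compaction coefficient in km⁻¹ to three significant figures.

0.407 km⁻¹

Athy: phi(d) = phi₀ e^(−kd) ⇒ phi₁/phi₂ = e^{k(d₂−d₁)} ⇒ k = ln(phi₁/phi₂)/(d₂−d₁)
k = ln(0.467/0.108) / (4.3 − 0.7) = ln(4.324) / 3.6 = 1.4642 / 3.6 = 0.4067 km⁻¹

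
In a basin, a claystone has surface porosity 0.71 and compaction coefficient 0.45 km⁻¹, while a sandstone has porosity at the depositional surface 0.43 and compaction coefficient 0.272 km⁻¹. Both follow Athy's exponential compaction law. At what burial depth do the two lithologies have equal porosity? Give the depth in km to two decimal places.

Set φ₀ₐ e^(−kₐd) = φ₀ᵦ e^(−kᵦd) ⇒ ln(φ₀ₐ/φ₀ᵦ) = (kₐ − kᵦ)·d
d = ln(0.71/0.43) / (0.45 − 0.272) = 0.5015 / 0.178 = 2.817 km

2.82 km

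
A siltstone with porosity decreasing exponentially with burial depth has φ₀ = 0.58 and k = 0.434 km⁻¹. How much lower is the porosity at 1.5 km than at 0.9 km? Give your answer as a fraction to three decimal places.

φ(0.9) = 0.58·e^(−0.434×0.9) = 0.3925
φ(1.5) = 0.58·e^(−0.434×1.5) = 0.3025
Δφ = 0.3925 − 0.3025 = 0.0900

0.090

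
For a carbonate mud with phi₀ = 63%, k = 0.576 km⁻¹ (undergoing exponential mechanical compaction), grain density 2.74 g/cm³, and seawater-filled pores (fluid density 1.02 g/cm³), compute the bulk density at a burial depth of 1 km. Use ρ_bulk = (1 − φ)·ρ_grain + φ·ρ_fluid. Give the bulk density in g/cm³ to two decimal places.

Porosity at depth: phi = 0.63·exp(−0.576×1) = 0.63×0.5621 = 0.3541
Bulk density: ρ_b = (1−phi)ρ_g + phi·ρ_f = 0.6459×2.74 + 0.3541×1.02
       = 1.770 + 0.361 = 2.131 g/cm³

2.13 g/cm³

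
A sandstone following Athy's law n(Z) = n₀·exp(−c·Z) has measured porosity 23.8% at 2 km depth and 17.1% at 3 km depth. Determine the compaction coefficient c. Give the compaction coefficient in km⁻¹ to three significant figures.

Athy: n(Z) = n₀ e^(−cZ) ⇒ n₁/n₂ = e^{c(Z₂−Z₁)} ⇒ c = ln(n₁/n₂)/(Z₂−Z₁)
c = ln(0.238/0.171) / (3 − 2) = ln(1.392) / 1 = 0.3306 / 1 = 0.3306 km⁻¹

0.331 km⁻¹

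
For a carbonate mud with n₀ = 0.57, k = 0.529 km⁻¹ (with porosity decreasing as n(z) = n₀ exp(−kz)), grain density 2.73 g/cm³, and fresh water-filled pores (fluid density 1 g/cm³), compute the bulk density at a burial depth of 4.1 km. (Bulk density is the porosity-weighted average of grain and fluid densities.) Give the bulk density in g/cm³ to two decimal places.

Porosity at depth: n = 0.57·exp(−0.529×4.1) = 0.57×0.1143 = 0.0652
Bulk density: ρ_b = (1−n)ρ_g + n·ρ_f = 0.9348×2.73 + 0.0652×1
       = 2.552 + 0.065 = 2.617 g/cm³

2.62 g/cm³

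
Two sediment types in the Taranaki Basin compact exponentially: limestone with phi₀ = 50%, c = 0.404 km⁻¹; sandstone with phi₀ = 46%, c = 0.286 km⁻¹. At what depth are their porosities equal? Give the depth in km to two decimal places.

0.71 km

Set phi₀ₐ e^(−cₐZ) = phi₀ᵦ e^(−cᵦZ) ⇒ ln(phi₀ₐ/phi₀ᵦ) = (cₐ − cᵦ)·Z
Z = ln(0.5/0.46) / (0.404 − 0.286) = 0.0834 / 0.118 = 0.707 km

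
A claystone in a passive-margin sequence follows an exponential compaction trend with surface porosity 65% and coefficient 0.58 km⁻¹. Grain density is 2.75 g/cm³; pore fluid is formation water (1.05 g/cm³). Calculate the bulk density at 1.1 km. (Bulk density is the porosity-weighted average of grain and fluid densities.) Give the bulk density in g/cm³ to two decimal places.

2.17 g/cm³

Porosity at depth: phi = 0.65·exp(−0.58×1.1) = 0.65×0.5283 = 0.3434
Bulk density: ρ_b = (1−phi)ρ_g + phi·ρ_f = 0.6566×2.75 + 0.3434×1.05
       = 1.806 + 0.361 = 2.166 g/cm³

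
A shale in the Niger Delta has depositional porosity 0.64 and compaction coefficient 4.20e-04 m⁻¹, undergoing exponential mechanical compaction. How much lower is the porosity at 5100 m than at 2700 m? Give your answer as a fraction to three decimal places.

Working in km (1 km = 1000 m; c in km⁻¹ = c in m⁻¹ × 1000):
phi(2.7) = 0.64·e^(−0.42×2.7) = 0.2059
phi(5.1) = 0.64·e^(−0.42×5.1) = 0.0751
Δphi = 0.2059 − 0.0751 = 0.1308

0.131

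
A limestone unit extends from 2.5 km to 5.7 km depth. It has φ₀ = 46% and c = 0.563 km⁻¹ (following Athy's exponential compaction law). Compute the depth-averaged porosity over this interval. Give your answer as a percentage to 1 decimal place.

⟨φ⟩ = (1/(d₂−d₁)) ∫ φ₀ e^(−cd) dd = φ₀·(e^(−c·d₁) − e^(−c·d₂)) / (c·(d₂−d₁))
e^(−0.563×2.5) = 0.2448; e^(−0.563×5.7) = 0.0404
⟨φ⟩ = 0.46 × (0.2448 − 0.0404) / (0.563 × 3.2) = 0.46 × 0.1134 = 0.0522

5.2%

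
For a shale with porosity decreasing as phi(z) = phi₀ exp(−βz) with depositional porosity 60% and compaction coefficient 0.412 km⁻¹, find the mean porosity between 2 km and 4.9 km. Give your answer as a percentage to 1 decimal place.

⟨phi⟩ = (1/(z₂−z₁)) ∫ phi₀ e^(−βz) dz = phi₀·(e^(−β·z₁) − e^(−β·z₂)) / (β·(z₂−z₁))
e^(−0.412×2) = 0.4387; e^(−0.412×4.9) = 0.1328
⟨phi⟩ = 0.6 × (0.4387 − 0.1328) / (0.412 × 2.9) = 0.6 × 0.2560 = 0.1536

15.4%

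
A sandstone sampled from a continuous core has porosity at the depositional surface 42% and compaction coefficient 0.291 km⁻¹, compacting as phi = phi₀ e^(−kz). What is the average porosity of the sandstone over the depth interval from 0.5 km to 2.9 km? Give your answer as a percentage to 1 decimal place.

⟨phi⟩ = (1/(z₂−z₁)) ∫ phi₀ e^(−kz) dz = phi₀·(e^(−k·z₁) − e^(−k·z₂)) / (k·(z₂−z₁))
e^(−0.291×0.5) = 0.8646; e^(−0.291×2.9) = 0.4300
⟨phi⟩ = 0.42 × (0.8646 − 0.4300) / (0.291 × 2.4) = 0.42 × 0.6222 = 0.2613

26.1%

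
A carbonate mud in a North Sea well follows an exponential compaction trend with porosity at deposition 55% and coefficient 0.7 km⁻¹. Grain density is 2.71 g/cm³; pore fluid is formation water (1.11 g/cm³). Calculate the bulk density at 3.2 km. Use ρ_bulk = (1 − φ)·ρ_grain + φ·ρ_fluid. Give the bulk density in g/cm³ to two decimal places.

2.62 g/cm³

Porosity at depth: phi = 0.55·exp(−0.7×3.2) = 0.55×0.1065 = 0.0586
Bulk density: ρ_b = (1−phi)ρ_g + phi·ρ_f = 0.9414×2.71 + 0.0586×1.11
       = 2.551 + 0.065 = 2.616 g/cm³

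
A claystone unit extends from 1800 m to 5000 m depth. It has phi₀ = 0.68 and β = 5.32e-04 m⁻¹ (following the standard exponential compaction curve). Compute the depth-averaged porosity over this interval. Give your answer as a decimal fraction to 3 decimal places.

Working in km (1 km = 1000 m; β in km⁻¹ = β in m⁻¹ × 1000):
⟨phi⟩ = (1/(z₂−z₁)) ∫ phi₀ e^(−βz) dz = phi₀·(e^(−β·z₁) − e^(−β·z₂)) / (β·(z₂−z₁))
e^(−0.532×1.8) = 0.3838; e^(−0.532×5) = 0.0699
⟨phi⟩ = 0.68 × (0.3838 − 0.0699) / (0.532 × 3.2) = 0.68 × 0.1844 = 0.1254

0.125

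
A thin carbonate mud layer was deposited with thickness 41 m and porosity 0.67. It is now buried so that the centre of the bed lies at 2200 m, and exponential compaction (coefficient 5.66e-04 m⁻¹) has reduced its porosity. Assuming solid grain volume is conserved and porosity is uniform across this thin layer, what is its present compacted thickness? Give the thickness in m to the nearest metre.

17 m

Working in km (1 km = 1000 m; β in km⁻¹ = β in m⁻¹ × 1000):
Porosity at 2.2 km: φ = 0.67·exp(−0.566×2.2) = 0.1929
Solid-volume conservation: h(1−φ) = h₀(1−φ₀) ⇒ h = h₀·(1−φ₀)/(1−φ)
h = 0.041 × (1 − 0.67)/(1 − 0.1929) = 0.041 × 0.4089 = 0.0168 km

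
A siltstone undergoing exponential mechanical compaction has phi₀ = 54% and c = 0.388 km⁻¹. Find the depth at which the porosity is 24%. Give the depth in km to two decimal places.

2.09 km

Invert Athy's law: z = ln(phi₀/phi) / c
z = ln(0.54/0.24) / 0.388 = ln(2.25) / 0.388 = 0.8109 / 0.388 = 2.090 km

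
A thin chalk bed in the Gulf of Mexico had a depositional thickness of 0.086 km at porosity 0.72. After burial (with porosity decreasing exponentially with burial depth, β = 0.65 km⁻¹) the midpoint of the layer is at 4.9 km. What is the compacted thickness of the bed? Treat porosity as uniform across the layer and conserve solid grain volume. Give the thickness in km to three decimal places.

Porosity at 4.9 km: n = 0.72·exp(−0.65×4.9) = 0.0298
Solid-volume conservation: h(1−n) = h₀(1−n₀) ⇒ h = h₀·(1−n₀)/(1−n)
h = 0.086 × (1 − 0.72)/(1 − 0.0298) = 0.086 × 0.2886 = 0.0248 km

0.025 km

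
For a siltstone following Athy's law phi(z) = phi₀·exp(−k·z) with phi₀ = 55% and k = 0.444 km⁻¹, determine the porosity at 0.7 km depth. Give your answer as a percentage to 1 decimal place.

40.3%

phi = phi₀·exp(−k·z) = 0.55 × exp(−0.444 × 0.7) = 0.55 × exp(−0.3108)
  = 0.55 × 0.7329 = 0.4031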